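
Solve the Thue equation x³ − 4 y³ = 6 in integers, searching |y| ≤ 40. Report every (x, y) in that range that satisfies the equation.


The equation is x³ - 4y³ = 6. For fixed y, x³ = 4·y³ + 6, so a solution requires the RHS to be a perfect cube.
Strategy: iterate y from -40 to 40, compute RHS = 4·y³ + 6, and check whether it is a (positive or negative) perfect cube.
Check small values of y:
  y = 0: RHS = 6 is not a perfect cube.
  y = 1: RHS = 10 is not a perfect cube.
  y = -1: RHS = 2 is not a perfect cube.
  y = 2: RHS = 38 is not a perfect cube.
  y = -2: RHS = -26 is not a perfect cube.
  y = 3: RHS = 114 is not a perfect cube.
  y = -3: RHS = -102 is not a perfect cube.
Continuing the search up to |y| = 40 finds no solutions either.
No (x, y) in the scanned range satisfies the equation.

No integer solutions with |y| ≤ 40.


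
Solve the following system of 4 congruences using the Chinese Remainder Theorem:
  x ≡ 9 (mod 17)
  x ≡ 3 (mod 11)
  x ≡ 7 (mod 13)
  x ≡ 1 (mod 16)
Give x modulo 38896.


Product of moduli M = 17 · 11 · 13 · 16 = 38896.
Merge one congruence at a time:
  Start: x ≡ 9 (mod 17).
  Combine with x ≡ 3 (mod 11); new modulus lcm = 187.
    Write x = 9 + 17·t and substitute into x ≡ 3 (mod 11): 17·t ≡ 3 − 9 = -6 (mod 11).
    Reduce coefficients mod 11: 6·t ≡ 5 (mod 11).
    The inverse of 6 mod 11 is 2 (since 6·2 = 12 = 1·11 + 1), so t ≡ 2·5 = 10 ≡ 10 (mod 11).
    Then x = 9 + 17·10 = 179, valid modulo lcm(17, 11) = 187: x ≡ 179 (mod 187).
  Combine with x ≡ 7 (mod 13); new modulus lcm = 2431.
    Write x = 179 + 187·t and substitute into x ≡ 7 (mod 13): 187·t ≡ 7 − 179 = -172 (mod 13).
    Reduce coefficients mod 13: 5·t ≡ 10 (mod 13).
    The inverse of 5 mod 13 is 8 (since 5·8 = 40 = 3·13 + 1), so t ≡ 8·10 = 80 ≡ 2 (mod 13).
    Then x = 179 + 187·2 = 553, valid modulo lcm(187, 13) = 2431: x ≡ 553 (mod 2431).
  Combine with x ≡ 1 (mod 16); new modulus lcm = 38896.
    Write x = 553 + 2431·t and substitute into x ≡ 1 (mod 16): 2431·t ≡ 1 − 553 = -552 (mod 16).
    Reduce coefficients mod 16: 15·t ≡ 8 (mod 16).
    The inverse of 15 mod 16 is 15 (since 15·15 = 225 = 14·16 + 1), so t ≡ 15·8 = 120 ≡ 8 (mod 16).
    Then x = 553 + 2431·8 = 20001, valid modulo lcm(2431, 16) = 38896: x ≡ 20001 (mod 38896).
Verify against each original: 20001 mod 17 = 9, 20001 mod 11 = 3, 20001 mod 13 = 7, 20001 mod 16 = 1.

x ≡ 20001 (mod 38896).


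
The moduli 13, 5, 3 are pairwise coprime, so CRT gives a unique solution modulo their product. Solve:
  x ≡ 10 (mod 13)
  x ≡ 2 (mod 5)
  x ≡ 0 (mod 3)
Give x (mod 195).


Moduli 13, 5, 3 are pairwise coprime; by CRT there is a unique solution modulo M = 13 · 5 · 3 = 195.
Solve pairwise, accumulating the modulus:
  Start with x ≡ 10 (mod 13).
  Combine with x ≡ 2 (mod 5): since gcd(13, 5) = 1, we get a unique residue mod 65.
    Write x = 10 + 13·t and substitute into x ≡ 2 (mod 5): 13·t ≡ 2 − 10 = -8 (mod 5).
    Reduce coefficients mod 5: 3·t ≡ 2 (mod 5).
    The inverse of 3 mod 5 is 2 (since 3·2 = 6 = 1·5 + 1), so t ≡ 2·2 = 4 ≡ 4 (mod 5).
    Then x = 10 + 13·4 = 62, valid modulo lcm(13, 5) = 65: x ≡ 62 (mod 65).
  Combine with x ≡ 0 (mod 3): since gcd(65, 3) = 1, we get a unique residue mod 195.
    Write x = 62 + 65·t and substitute into x ≡ 0 (mod 3): 65·t ≡ 0 − 62 = -62 (mod 3).
    Reduce coefficients mod 3: 2·t ≡ 1 (mod 3).
    The inverse of 2 mod 3 is 2 (since 2·2 = 4 = 1·3 + 1), so t ≡ 2·1 = 2 ≡ 2 (mod 3).
    Then x = 62 + 65·2 = 192, valid modulo lcm(65, 3) = 195: x ≡ 192 (mod 195).
Verify: 192 mod 13 = 10 ✓, 192 mod 5 = 2 ✓, 192 mod 3 = 0 ✓.

x ≡ 192 (mod 195).


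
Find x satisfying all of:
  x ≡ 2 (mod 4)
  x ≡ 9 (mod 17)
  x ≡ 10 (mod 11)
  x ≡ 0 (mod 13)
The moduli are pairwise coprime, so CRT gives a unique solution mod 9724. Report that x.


Product of moduli M = 4 · 17 · 11 · 13 = 9724.
Merge one congruence at a time:
  Start: x ≡ 2 (mod 4).
  Combine with x ≡ 9 (mod 17); new modulus lcm = 68.
    Write x = 2 + 4·t and substitute into x ≡ 9 (mod 17): 4·t ≡ 9 − 2 = 7 (mod 17).
    The inverse of 4 mod 17 is 13 (since 4·13 = 52 = 3·17 + 1), so t ≡ 13·7 = 91 ≡ 6 (mod 17).
    Then x = 2 + 4·6 = 26, valid modulo lcm(4, 17) = 68: x ≡ 26 (mod 68).
  Combine with x ≡ 10 (mod 11); new modulus lcm = 748.
    Write x = 26 + 68·t and substitute into x ≡ 10 (mod 11): 68·t ≡ 10 − 26 = -16 (mod 11).
    Reduce coefficients mod 11: 2·t ≡ 6 (mod 11).
    The inverse of 2 mod 11 is 6 (since 2·6 = 12 = 1·11 + 1), so t ≡ 6·6 = 36 ≡ 3 (mod 11).
    Then x = 26 + 68·3 = 230, valid modulo lcm(68, 11) = 748: x ≡ 230 (mod 748).
  Combine with x ≡ 0 (mod 13); new modulus lcm = 9724.
    Write x = 230 + 748·t and substitute into x ≡ 0 (mod 13): 748·t ≡ 0 − 230 = -230 (mod 13).
    Reduce coefficients mod 13: 7·t ≡ 4 (mod 13).
    The inverse of 7 mod 13 is 2 (since 7·2 = 14 = 1·13 + 1), so t ≡ 2·4 = 8 ≡ 8 (mod 13).
    Then x = 230 + 748·8 = 6214, valid modulo lcm(748, 13) = 9724: x ≡ 6214 (mod 9724).
Verify against each original: 6214 mod 4 = 2, 6214 mod 17 = 9, 6214 mod 11 = 10, 6214 mod 13 = 0.

x ≡ 6214 (mod 9724).


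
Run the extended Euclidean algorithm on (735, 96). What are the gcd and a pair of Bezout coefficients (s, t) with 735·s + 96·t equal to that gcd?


Euclidean algorithm on (735, 96) — divide until remainder is 0:
  735 = 7 · 96 + 63
  96 = 1 · 63 + 33
  63 = 1 · 33 + 30
  33 = 1 · 30 + 3
  30 = 10 · 3 + 0
gcd(735, 96) = 3.
Track Bezout coefficients alongside the remainders: start with r₀ = 735 = a·1 + b·0 (s = 1, t = 0) and r₁ = 96 = a·0 + b·1 (s = 0, t = 1); each new remainder r_{k+1} = r_{k-1} − q_k·r_k inherits s_{k+1} = s_{k-1} − q_k·s_k, t_{k+1} = t_{k-1} − q_k·t_k, so r_k = a·s_k + b·t_k at every step:
  q = 7: r = 63, s = 1 − 7·0 = 1, t = 0 − 7·1 = -7  (check: 735·1 + 96·(-7) = 63)
  q = 1: r = 33, s = 0 − 1·1 = -1, t = 1 − 1·(-7) = 8  (check: 735·(-1) + 96·8 = 33)
  q = 1: r = 30, s = 1 − 1·(-1) = 2, t = -7 − 1·8 = -15  (check: 735·2 + 96·(-15) = 30)
  q = 1: r = 3, s = -1 − 1·2 = -3, t = 8 − 1·(-15) = 23  (check: 735·(-3) + 96·23 = 3)
The row with r = 3 (the gcd) gives the Bezout coefficients s = -3, t = 23.
Result: 735 · (-3) + 96 · (23) = 3.

gcd(735, 96) = 3; s = -3, t = 23 (check: 735·(-3) + 96·23 = 3).


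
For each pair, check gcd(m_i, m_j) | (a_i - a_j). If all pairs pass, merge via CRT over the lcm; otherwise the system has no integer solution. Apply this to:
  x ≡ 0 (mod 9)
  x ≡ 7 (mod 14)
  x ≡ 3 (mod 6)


Moduli 9, 14, 6 are not pairwise coprime, so CRT works modulo lcm(m_i) when all pairwise compatibility conditions hold.
Pairwise compatibility: gcd(m_i, m_j) must divide a_i - a_j for every pair.
Merge one congruence at a time:
  Start: x ≡ 0 (mod 9).
  Combine with x ≡ 7 (mod 14): gcd(9, 14) = 1; 7 - 0 = 7, which IS divisible by 1, so compatible.
    Write x = 0 + 9·t and substitute into x ≡ 7 (mod 14): 9·t ≡ 7 − 0 = 7 (mod 14).
    The inverse of 9 mod 14 is 11 (since 9·11 = 99 = 7·14 + 1), so t ≡ 11·7 = 77 ≡ 7 (mod 14).
    Then x = 0 + 9·7 = 63, valid modulo lcm(9, 14) = 126: x ≡ 63 (mod 126).
  Combine with x ≡ 3 (mod 6): gcd(126, 6) = 6; 3 - 63 = -60, which IS divisible by 6, so compatible.
    Write x = 63 + 126·t and substitute into x ≡ 3 (mod 6): 126·t ≡ 3 − 63 = -60 (mod 6).
    Divide the congruence (and modulus) by g = 6: 21·t ≡ -10 (mod 1).
    Modulo 1 every t works; take t = 0.
    Then x = 63 + 126·0 = 63, valid modulo lcm(126, 6) = 126: x ≡ 63 (mod 126).
Verify: 63 mod 9 = 0, 63 mod 14 = 7, 63 mod 6 = 3.

x ≡ 63 (mod 126).


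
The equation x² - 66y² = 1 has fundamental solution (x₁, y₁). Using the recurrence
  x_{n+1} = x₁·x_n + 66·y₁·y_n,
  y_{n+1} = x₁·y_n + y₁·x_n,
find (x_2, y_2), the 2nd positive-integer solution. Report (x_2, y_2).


Step 1: Find the fundamental solution (x₁, y₁) of x² - 66y² = 1.
  Expand √66 as a continued fraction. a₀ = ⌊√66⌋ = 8; iterate m_{k+1} = d_k·a_k − m_k, d_{k+1} = (66 − m_{k+1}²)/d_k, a_{k+1} = ⌊(a₀ + m_{k+1})/d_{k+1}⌋ (starting m₀ = 0, d₀ = 1), with convergents p_k = a_k·p_{k-1} + p_{k-2}, q_k = a_k·q_{k-1} + q_{k-2} (p₋₁ = 1, q₋₁ = 0):
  k = 0: a₀ = 8; p₀/q₀ = 8/1; p₀² − 66·q₀² = 64 − 66 = -2.
  k = 1: m = 8, d = 2, a = ⌊(8 + 8)/2⌋ = 8; p/q = (8·8 + 1)/(8·1 + 0) = 65/8; p² − 66·q² = 4225 − 4224 = 1.
  The first convergent with p² − 66·q² = 1 gives the fundamental solution (x₁, y₁) = (65, 8).
Step 2: Apply the recurrence (x_{n+1}, y_{n+1}) = (x₁x_n + 66y₁y_n, x₁y_n + y₁x_n) repeatedly.
  From (x_1, y_1) = (65, 8): x_2 = 65·65 + 66·8·8 = 8449; y_2 = 65·8 + 8·65 = 1040.
Step 3: Verify x_2² - 66·y_2² = 71385601 - 71385600 = 1 (should be 1). ✓

(x_1, y_1) = (65, 8); (x_2, y_2) = (8449, 1040).


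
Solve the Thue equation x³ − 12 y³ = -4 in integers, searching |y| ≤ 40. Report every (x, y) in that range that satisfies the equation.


The equation is x³ - 12y³ = -4. For fixed y, x³ = 12·y³ − 4, so a solution requires the RHS to be a perfect cube.
Strategy: iterate y from -40 to 40, compute RHS = 12·y³ − 4, and check whether it is a (positive or negative) perfect cube.
Check small values of y:
  y = 0: RHS = -4 is not a perfect cube.
  y = 1: RHS = 8 = (2)³ ⇒ x = 2 works.
  y = -1: RHS = -16 is not a perfect cube.
  y = 2: RHS = 92 is not a perfect cube.
  y = -2: RHS = -100 is not a perfect cube.
  y = 3: RHS = 320 is not a perfect cube.
  y = -3: RHS = -328 is not a perfect cube.
Continuing the search up to |y| = 40 finds no further solutions beyond those listed.
Collected solutions: (2, 1).

Solutions (with |y| ≤ 40): (2, 1).


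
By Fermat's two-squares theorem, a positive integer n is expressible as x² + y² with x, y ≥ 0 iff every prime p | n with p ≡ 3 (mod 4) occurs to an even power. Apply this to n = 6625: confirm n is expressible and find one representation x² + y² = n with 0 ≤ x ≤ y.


Step 1: Factor n = 6625 = 5^3 · 53.
Step 2: Check the mod-4 condition on each prime factor: 5 ≡ 1 (mod 4), exponent 3; 53 ≡ 1 (mod 4), exponent 1.
All primes ≡ 3 (mod 4) appear to even exponent (or don't appear), so by the two-squares theorem n IS expressible as a sum of two squares.
Step 3: Build a representation. Group n = k² · m with k = 5 and m = 5 · 53 = 265 (a product of primes ≡ 1 (mod 4)); a representation of m scales to one of n via (k·x)² + (k·y)² = k²(x² + y²). Each prime p ≡ 1 (mod 4) is itself a sum of two squares; find a² by testing p − a² for a perfect square:
  5: 5 − 1² = 4 = 2² ⇒ 5 = 1² + 2².
  53: 53 − 1² = 52, 53 − 2² = 49 = 7² ⇒ 53 = 2² + 7².
  Combine using the Brahmagupta–Fibonacci identity (a² + b²)(c² + d²) = (ac − bd)² + (ad + bc)² = (ac + bd)² + (ad − bc)²:
  5 · 53 = 265: from (1² + 2²)(2² + 7²), take (1·2 − 2·7, 1·7 + 2·2) = (2 − 14, 7 + 4) = (-12, 11); dropping signs (only squares matter) gives (12, 11); check 12² + 11² = 144 + 121 = 265 ✓.
  Scale by k = 5: (5·12, 5·11) = (60, 55).
Step 4: Order so x ≤ y and verify: 55² + 60² = 3025 + 3600 = 6625 = n. ✓

n = 6625 = 55² + 60² (one valid representation with x ≤ y).


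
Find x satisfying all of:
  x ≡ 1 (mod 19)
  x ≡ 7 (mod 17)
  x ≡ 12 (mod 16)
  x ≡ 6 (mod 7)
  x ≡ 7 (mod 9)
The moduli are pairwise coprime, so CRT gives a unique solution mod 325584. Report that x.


Product of moduli M = 19 · 17 · 16 · 7 · 9 = 325584.
Merge one congruence at a time:
  Start: x ≡ 1 (mod 19).
  Combine with x ≡ 7 (mod 17); new modulus lcm = 323.
    Write x = 1 + 19·t and substitute into x ≡ 7 (mod 17): 19·t ≡ 7 − 1 = 6 (mod 17).
    Reduce coefficients mod 17: 2·t ≡ 6 (mod 17).
    The inverse of 2 mod 17 is 9 (since 2·9 = 18 = 1·17 + 1), so t ≡ 9·6 = 54 ≡ 3 (mod 17).
    Then x = 1 + 19·3 = 58, valid modulo lcm(19, 17) = 323: x ≡ 58 (mod 323).
  Combine with x ≡ 12 (mod 16); new modulus lcm = 5168.
    Write x = 58 + 323·t and substitute into x ≡ 12 (mod 16): 323·t ≡ 12 − 58 = -46 (mod 16).
    Reduce coefficients mod 16: 3·t ≡ 2 (mod 16).
    The inverse of 3 mod 16 is 11 (since 3·11 = 33 = 2·16 + 1), so t ≡ 11·2 = 22 ≡ 6 (mod 16).
    Then x = 58 + 323·6 = 1996, valid modulo lcm(323, 16) = 5168: x ≡ 1996 (mod 5168).
  Combine with x ≡ 6 (mod 7); new modulus lcm = 36176.
    Write x = 1996 + 5168·t and substitute into x ≡ 6 (mod 7): 5168·t ≡ 6 − 1996 = -1990 (mod 7).
    Reduce coefficients mod 7: 2·t ≡ 5 (mod 7).
    The inverse of 2 mod 7 is 4 (since 2·4 = 8 = 1·7 + 1), so t ≡ 4·5 = 20 ≡ 6 (mod 7).
    Then x = 1996 + 5168·6 = 33004, valid modulo lcm(5168, 7) = 36176: x ≡ 33004 (mod 36176).
  Combine with x ≡ 7 (mod 9); new modulus lcm = 325584.
    Write x = 33004 + 36176·t and substitute into x ≡ 7 (mod 9): 36176·t ≡ 7 − 33004 = -32997 (mod 9).
    Reduce coefficients mod 9: 5·t ≡ 6 (mod 9).
    The inverse of 5 mod 9 is 2 (since 5·2 = 10 = 1·9 + 1), so t ≡ 2·6 = 12 ≡ 3 (mod 9).
    Then x = 33004 + 36176·3 = 141532, valid modulo lcm(36176, 9) = 325584: x ≡ 141532 (mod 325584).
Verify against each original: 141532 mod 19 = 1, 141532 mod 17 = 7, 141532 mod 16 = 12, 141532 mod 7 = 6, 141532 mod 9 = 7.

x ≡ 141532 (mod 325584).


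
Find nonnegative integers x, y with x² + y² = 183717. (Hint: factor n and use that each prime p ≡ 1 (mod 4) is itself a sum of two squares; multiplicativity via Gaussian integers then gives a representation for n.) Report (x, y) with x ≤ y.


Step 1: Factor n = 183717 = 3^2 · 137 · 149.
Step 2: Check the mod-4 condition on each prime factor: 3 ≡ 3 (mod 4), exponent 2 (must be even); 137 ≡ 1 (mod 4), exponent 1; 149 ≡ 1 (mod 4), exponent 1.
All primes ≡ 3 (mod 4) appear to even exponent (or don't appear), so by the two-squares theorem n IS expressible as a sum of two squares.
Step 3: Build a representation. Group n = k² · m with k = 3 and m = 137 · 149 = 20413 (a product of primes ≡ 1 (mod 4)); a representation of m scales to one of n via (k·x)² + (k·y)² = k²(x² + y²). Each prime p ≡ 1 (mod 4) is itself a sum of two squares; find a² by testing p − a² for a perfect square:
  137: 137 − 1² = 136, 137 − 2² = 133, 137 − 3² = 128, 137 − 4² = 121 = 11² ⇒ 137 = 4² + 11².
  149: 149 − 1² = 148, 149 − 2² = 145, 149 − 3² = 140, 149 − 4² = 133, 149 − 5² = 124, 149 − 6² = 113, 149 − 7² = 100 = 10² ⇒ 149 = 7² + 10².
  Combine using the Brahmagupta–Fibonacci identity (a² + b²)(c² + d²) = (ac − bd)² + (ad + bc)² = (ac + bd)² + (ad − bc)²:
  137 · 149 = 20413: from (4² + 11²)(7² + 10²), take (4·7 − 11·10, 4·10 + 11·7) = (28 − 110, 40 + 77) = (-82, 117); dropping signs (only squares matter) gives (82, 117); check 82² + 117² = 6724 + 13689 = 20413 ✓.
  Scale by k = 3: (3·82, 3·117) = (246, 351).
Step 4: Order so x ≤ y and verify: 246² + 351² = 60516 + 123201 = 183717 = n. ✓

n = 183717 = 246² + 351² (one valid representation with x ≤ y).


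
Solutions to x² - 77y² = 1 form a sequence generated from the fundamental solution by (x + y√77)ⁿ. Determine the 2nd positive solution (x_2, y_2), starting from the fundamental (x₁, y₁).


Step 1: Find the fundamental solution (x₁, y₁) of x² - 77y² = 1.
  Expand √77 as a continued fraction. a₀ = ⌊√77⌋ = 8; iterate m_{k+1} = d_k·a_k − m_k, d_{k+1} = (77 − m_{k+1}²)/d_k, a_{k+1} = ⌊(a₀ + m_{k+1})/d_{k+1}⌋ (starting m₀ = 0, d₀ = 1), with convergents p_k = a_k·p_{k-1} + p_{k-2}, q_k = a_k·q_{k-1} + q_{k-2} (p₋₁ = 1, q₋₁ = 0):
  k = 0: a₀ = 8; p₀/q₀ = 8/1; p₀² − 77·q₀² = 64 − 77 = -13.
  k = 1: m = 8, d = 13, a = ⌊(8 + 8)/13⌋ = 1; p/q = (1·8 + 1)/(1·1 + 0) = 9/1; p² − 77·q² = 81 − 77 = 4.
  k = 2: m = 5, d = 4, a = ⌊(8 + 5)/4⌋ = 3; p/q = (3·9 + 8)/(3·1 + 1) = 35/4; p² − 77·q² = 1225 − 1232 = -7.
  k = 3: m = 7, d = 7, a = ⌊(8 + 7)/7⌋ = 2; p/q = (2·35 + 9)/(2·4 + 1) = 79/9; p² − 77·q² = 6241 − 6237 = 4.
  k = 4: m = 7, d = 4, a = ⌊(8 + 7)/4⌋ = 3; p/q = (3·79 + 35)/(3·9 + 4) = 272/31; p² − 77·q² = 73984 − 73997 = -13.
  k = 5: m = 5, d = 13, a = ⌊(8 + 5)/13⌋ = 1; p/q = (1·272 + 79)/(1·31 + 9) = 351/40; p² − 77·q² = 123201 − 123200 = 1.
  The first convergent with p² − 77·q² = 1 gives the fundamental solution (x₁, y₁) = (351, 40).
Step 2: Apply the recurrence (x_{n+1}, y_{n+1}) = (x₁x_n + 77y₁y_n, x₁y_n + y₁x_n) repeatedly.
  From (x_1, y_1) = (351, 40): x_2 = 351·351 + 77·40·40 = 246401; y_2 = 351·40 + 40·351 = 28080.
Step 3: Verify x_2² - 77·y_2² = 60713452801 - 60713452800 = 1 (should be 1). ✓

(x_1, y_1) = (351, 40); (x_2, y_2) = (246401, 28080).


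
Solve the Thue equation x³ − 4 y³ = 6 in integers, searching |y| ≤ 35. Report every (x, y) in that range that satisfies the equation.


The equation is x³ - 4y³ = 6. For fixed y, x³ = 4·y³ + 6, so a solution requires the RHS to be a perfect cube.
Strategy: iterate y from -35 to 35, compute RHS = 4·y³ + 6, and check whether it is a (positive or negative) perfect cube.
Check small values of y:
  y = 0: RHS = 6 is not a perfect cube.
  y = 1: RHS = 10 is not a perfect cube.
  y = -1: RHS = 2 is not a perfect cube.
  y = 2: RHS = 38 is not a perfect cube.
  y = -2: RHS = -26 is not a perfect cube.
  y = 3: RHS = 114 is not a perfect cube.
  y = -3: RHS = -102 is not a perfect cube.
Continuing the search up to |y| = 35 finds no solutions either.
No (x, y) in the scanned range satisfies the equation.

No integer solutions with |y| ≤ 35.


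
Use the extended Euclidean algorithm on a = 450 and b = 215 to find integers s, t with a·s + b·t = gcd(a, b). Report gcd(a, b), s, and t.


Euclidean algorithm on (450, 215) — divide until remainder is 0:
  450 = 2 · 215 + 20
  215 = 10 · 20 + 15
  20 = 1 · 15 + 5
  15 = 3 · 5 + 0
gcd(450, 215) = 5.
Track Bezout coefficients alongside the remainders: start with r₀ = 450 = a·1 + b·0 (s = 1, t = 0) and r₁ = 215 = a·0 + b·1 (s = 0, t = 1); each new remainder r_{k+1} = r_{k-1} − q_k·r_k inherits s_{k+1} = s_{k-1} − q_k·s_k, t_{k+1} = t_{k-1} − q_k·t_k, so r_k = a·s_k + b·t_k at every step:
  q = 2: r = 20, s = 1 − 2·0 = 1, t = 0 − 2·1 = -2  (check: 450·1 + 215·(-2) = 20)
  q = 10: r = 15, s = 0 − 10·1 = -10, t = 1 − 10·(-2) = 21  (check: 450·(-10) + 215·21 = 15)
  q = 1: r = 5, s = 1 − 1·(-10) = 11, t = -2 − 1·21 = -23  (check: 450·11 + 215·(-23) = 5)
The row with r = 5 (the gcd) gives the Bezout coefficients s = 11, t = -23.
Result: 450 · (11) + 215 · (-23) = 5.

gcd(450, 215) = 5; s = 11, t = -23 (check: 450·11 + 215·(-23) = 5).


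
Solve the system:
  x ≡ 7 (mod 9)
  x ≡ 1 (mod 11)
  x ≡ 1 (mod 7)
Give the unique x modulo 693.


Moduli 9, 11, 7 are pairwise coprime; by CRT there is a unique solution modulo M = 9 · 11 · 7 = 693.
Solve pairwise, accumulating the modulus:
  Start with x ≡ 7 (mod 9).
  Combine with x ≡ 1 (mod 11): since gcd(9, 11) = 1, we get a unique residue mod 99.
    Write x = 7 + 9·t and substitute into x ≡ 1 (mod 11): 9·t ≡ 1 − 7 = -6 (mod 11).
    Reduce coefficients mod 11: 9·t ≡ 5 (mod 11).
    The inverse of 9 mod 11 is 5 (since 9·5 = 45 = 4·11 + 1), so t ≡ 5·5 = 25 ≡ 3 (mod 11).
    Then x = 7 + 9·3 = 34, valid modulo lcm(9, 11) = 99: x ≡ 34 (mod 99).
  Combine with x ≡ 1 (mod 7): since gcd(99, 7) = 1, we get a unique residue mod 693.
    Write x = 34 + 99·t and substitute into x ≡ 1 (mod 7): 99·t ≡ 1 − 34 = -33 (mod 7).
    Reduce coefficients mod 7: 1·t ≡ 2 (mod 7).
    So t ≡ 2 (mod 7).
    Then x = 34 + 99·2 = 232, valid modulo lcm(99, 7) = 693: x ≡ 232 (mod 693).
Verify: 232 mod 9 = 7 ✓, 232 mod 11 = 1 ✓, 232 mod 7 = 1 ✓.

x ≡ 232 (mod 693).


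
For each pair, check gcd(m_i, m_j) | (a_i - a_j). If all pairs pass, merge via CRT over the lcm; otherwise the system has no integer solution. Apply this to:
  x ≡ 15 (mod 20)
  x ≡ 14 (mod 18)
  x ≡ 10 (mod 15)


Moduli 20, 18, 15 are not pairwise coprime, so CRT works modulo lcm(m_i) when all pairwise compatibility conditions hold.
Pairwise compatibility: gcd(m_i, m_j) must divide a_i - a_j for every pair.
Merge one congruence at a time:
  Start: x ≡ 15 (mod 20).
  Combine with x ≡ 14 (mod 18): gcd(20, 18) = 2, and 14 - 15 = -1 is NOT divisible by 2.
    ⇒ system is inconsistent (no integer solution).

No solution (the system is inconsistent).


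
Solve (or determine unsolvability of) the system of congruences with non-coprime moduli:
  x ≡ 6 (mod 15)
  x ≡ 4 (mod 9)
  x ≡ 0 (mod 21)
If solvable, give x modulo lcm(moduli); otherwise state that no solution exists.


Moduli 15, 9, 21 are not pairwise coprime, so CRT works modulo lcm(m_i) when all pairwise compatibility conditions hold.
Pairwise compatibility: gcd(m_i, m_j) must divide a_i - a_j for every pair.
Merge one congruence at a time:
  Start: x ≡ 6 (mod 15).
  Combine with x ≡ 4 (mod 9): gcd(15, 9) = 3, and 4 - 6 = -2 is NOT divisible by 3.
    ⇒ system is inconsistent (no integer solution).

No solution (the system is inconsistent).


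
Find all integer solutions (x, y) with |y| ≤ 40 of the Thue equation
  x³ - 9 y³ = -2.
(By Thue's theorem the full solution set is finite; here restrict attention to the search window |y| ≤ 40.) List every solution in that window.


The equation is x³ - 9y³ = -2. For fixed y, x³ = 9·y³ − 2, so a solution requires the RHS to be a perfect cube.
Strategy: iterate y from -40 to 40, compute RHS = 9·y³ − 2, and check whether it is a (positive or negative) perfect cube.
Check small values of y:
  y = 0: RHS = -2 is not a perfect cube.
  y = 1: RHS = 7 is not a perfect cube.
  y = -1: RHS = -11 is not a perfect cube.
  y = 2: RHS = 70 is not a perfect cube.
  y = -2: RHS = -74 is not a perfect cube.
  y = 3: RHS = 241 is not a perfect cube.
  y = -3: RHS = -245 is not a perfect cube.
Continuing the search up to |y| = 40 finds no solutions either.
No (x, y) in the scanned range satisfies the equation.

No integer solutions with |y| ≤ 40.


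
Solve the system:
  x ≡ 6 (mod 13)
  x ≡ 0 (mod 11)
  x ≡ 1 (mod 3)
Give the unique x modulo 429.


Moduli 13, 11, 3 are pairwise coprime; by CRT there is a unique solution modulo M = 13 · 11 · 3 = 429.
Solve pairwise, accumulating the modulus:
  Start with x ≡ 6 (mod 13).
  Combine with x ≡ 0 (mod 11): since gcd(13, 11) = 1, we get a unique residue mod 143.
    Write x = 6 + 13·t and substitute into x ≡ 0 (mod 11): 13·t ≡ 0 − 6 = -6 (mod 11).
    Reduce coefficients mod 11: 2·t ≡ 5 (mod 11).
    The inverse of 2 mod 11 is 6 (since 2·6 = 12 = 1·11 + 1), so t ≡ 6·5 = 30 ≡ 8 (mod 11).
    Then x = 6 + 13·8 = 110, valid modulo lcm(13, 11) = 143: x ≡ 110 (mod 143).
  Combine with x ≡ 1 (mod 3): since gcd(143, 3) = 1, we get a unique residue mod 429.
    Write x = 110 + 143·t and substitute into x ≡ 1 (mod 3): 143·t ≡ 1 − 110 = -109 (mod 3).
    Reduce coefficients mod 3: 2·t ≡ 2 (mod 3).
    The inverse of 2 mod 3 is 2 (since 2·2 = 4 = 1·3 + 1), so t ≡ 2·2 = 4 ≡ 1 (mod 3).
    Then x = 110 + 143·1 = 253, valid modulo lcm(143, 3) = 429: x ≡ 253 (mod 429).
Verify: 253 mod 13 = 6 ✓, 253 mod 11 = 0 ✓, 253 mod 3 = 1 ✓.

x ≡ 253 (mod 429).


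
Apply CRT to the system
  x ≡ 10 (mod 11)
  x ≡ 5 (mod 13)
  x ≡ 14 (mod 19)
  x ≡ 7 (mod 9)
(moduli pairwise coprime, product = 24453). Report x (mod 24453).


Product of moduli M = 11 · 13 · 19 · 9 = 24453.
Merge one congruence at a time:
  Start: x ≡ 10 (mod 11).
  Combine with x ≡ 5 (mod 13); new modulus lcm = 143.
    Write x = 10 + 11·t and substitute into x ≡ 5 (mod 13): 11·t ≡ 5 − 10 = -5 (mod 13).
    Reduce coefficients mod 13: 11·t ≡ 8 (mod 13).
    The inverse of 11 mod 13 is 6 (since 11·6 = 66 = 5·13 + 1), so t ≡ 6·8 = 48 ≡ 9 (mod 13).
    Then x = 10 + 11·9 = 109, valid modulo lcm(11, 13) = 143: x ≡ 109 (mod 143).
  Combine with x ≡ 14 (mod 19); new modulus lcm = 2717.
    Write x = 109 + 143·t and substitute into x ≡ 14 (mod 19): 143·t ≡ 14 − 109 = -95 (mod 19).
    Reduce coefficients mod 19: 10·t ≡ 0 (mod 19).
    The inverse of 10 mod 19 is 2 (since 10·2 = 20 = 1·19 + 1), so t ≡ 2·0 = 0 ≡ 0 (mod 19).
    Then x = 109 + 143·0 = 109, valid modulo lcm(143, 19) = 2717: x ≡ 109 (mod 2717).
  Combine with x ≡ 7 (mod 9); new modulus lcm = 24453.
    Write x = 109 + 2717·t and substitute into x ≡ 7 (mod 9): 2717·t ≡ 7 − 109 = -102 (mod 9).
    Reduce coefficients mod 9: 8·t ≡ 6 (mod 9).
    The inverse of 8 mod 9 is 8 (since 8·8 = 64 = 7·9 + 1), so t ≡ 8·6 = 48 ≡ 3 (mod 9).
    Then x = 109 + 2717·3 = 8260, valid modulo lcm(2717, 9) = 24453: x ≡ 8260 (mod 24453).
Verify against each original: 8260 mod 11 = 10, 8260 mod 13 = 5, 8260 mod 19 = 14, 8260 mod 9 = 7.

x ≡ 8260 (mod 24453).


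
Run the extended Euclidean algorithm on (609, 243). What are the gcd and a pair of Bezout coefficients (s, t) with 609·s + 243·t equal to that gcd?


Euclidean algorithm on (609, 243) — divide until remainder is 0:
  609 = 2 · 243 + 123
  243 = 1 · 123 + 120
  123 = 1 · 120 + 3
  120 = 40 · 3 + 0
gcd(609, 243) = 3.
Track Bezout coefficients alongside the remainders: start with r₀ = 609 = a·1 + b·0 (s = 1, t = 0) and r₁ = 243 = a·0 + b·1 (s = 0, t = 1); each new remainder r_{k+1} = r_{k-1} − q_k·r_k inherits s_{k+1} = s_{k-1} − q_k·s_k, t_{k+1} = t_{k-1} − q_k·t_k, so r_k = a·s_k + b·t_k at every step:
  q = 2: r = 123, s = 1 − 2·0 = 1, t = 0 − 2·1 = -2  (check: 609·1 + 243·(-2) = 123)
  q = 1: r = 120, s = 0 − 1·1 = -1, t = 1 − 1·(-2) = 3  (check: 609·(-1) + 243·3 = 120)
  q = 1: r = 3, s = 1 − 1·(-1) = 2, t = -2 − 1·3 = -5  (check: 609·2 + 243·(-5) = 3)
The row with r = 3 (the gcd) gives the Bezout coefficients s = 2, t = -5.
Result: 609 · (2) + 243 · (-5) = 3.

gcd(609, 243) = 3; s = 2, t = -5 (check: 609·2 + 243·(-5) = 3).


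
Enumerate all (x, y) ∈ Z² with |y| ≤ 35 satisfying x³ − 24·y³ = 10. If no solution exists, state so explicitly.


The equation is x³ - 24y³ = 10. For fixed y, x³ = 24·y³ + 10, so a solution requires the RHS to be a perfect cube.
Strategy: iterate y from -35 to 35, compute RHS = 24·y³ + 10, and check whether it is a (positive or negative) perfect cube.
Check small values of y:
  y = 0: RHS = 10 is not a perfect cube.
  y = 1: RHS = 34 is not a perfect cube.
  y = -1: RHS = -14 is not a perfect cube.
  y = 2: RHS = 202 is not a perfect cube.
  y = -2: RHS = -182 is not a perfect cube.
  y = 3: RHS = 658 is not a perfect cube.
  y = -3: RHS = -638 is not a perfect cube.
Continuing the search up to |y| = 35 finds no solutions either.
No (x, y) in the scanned range satisfies the equation.

No integer solutions with |y| ≤ 35.


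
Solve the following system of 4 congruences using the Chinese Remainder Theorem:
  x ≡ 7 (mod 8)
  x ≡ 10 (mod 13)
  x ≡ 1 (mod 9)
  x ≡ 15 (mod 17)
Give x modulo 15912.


Product of moduli M = 8 · 13 · 9 · 17 = 15912.
Merge one congruence at a time:
  Start: x ≡ 7 (mod 8).
  Combine with x ≡ 10 (mod 13); new modulus lcm = 104.
    Write x = 7 + 8·t and substitute into x ≡ 10 (mod 13): 8·t ≡ 10 − 7 = 3 (mod 13).
    The inverse of 8 mod 13 is 5 (since 8·5 = 40 = 3·13 + 1), so t ≡ 5·3 = 15 ≡ 2 (mod 13).
    Then x = 7 + 8·2 = 23, valid modulo lcm(8, 13) = 104: x ≡ 23 (mod 104).
  Combine with x ≡ 1 (mod 9); new modulus lcm = 936.
    Write x = 23 + 104·t and substitute into x ≡ 1 (mod 9): 104·t ≡ 1 − 23 = -22 (mod 9).
    Reduce coefficients mod 9: 5·t ≡ 5 (mod 9).
    The inverse of 5 mod 9 is 2 (since 5·2 = 10 = 1·9 + 1), so t ≡ 2·5 = 10 ≡ 1 (mod 9).
    Then x = 23 + 104·1 = 127, valid modulo lcm(104, 9) = 936: x ≡ 127 (mod 936).
  Combine with x ≡ 15 (mod 17); new modulus lcm = 15912.
    Write x = 127 + 936·t and substitute into x ≡ 15 (mod 17): 936·t ≡ 15 − 127 = -112 (mod 17).
    Reduce coefficients mod 17: 1·t ≡ 7 (mod 17).
    So t ≡ 7 (mod 17).
    Then x = 127 + 936·7 = 6679, valid modulo lcm(936, 17) = 15912: x ≡ 6679 (mod 15912).
Verify against each original: 6679 mod 8 = 7, 6679 mod 13 = 10, 6679 mod 9 = 1, 6679 mod 17 = 15.

x ≡ 6679 (mod 15912).


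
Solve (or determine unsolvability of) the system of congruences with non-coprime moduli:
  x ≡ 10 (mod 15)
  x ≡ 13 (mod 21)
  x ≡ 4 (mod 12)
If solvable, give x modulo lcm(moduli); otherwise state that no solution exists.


Moduli 15, 21, 12 are not pairwise coprime, so CRT works modulo lcm(m_i) when all pairwise compatibility conditions hold.
Pairwise compatibility: gcd(m_i, m_j) must divide a_i - a_j for every pair.
Merge one congruence at a time:
  Start: x ≡ 10 (mod 15).
  Combine with x ≡ 13 (mod 21): gcd(15, 21) = 3; 13 - 10 = 3, which IS divisible by 3, so compatible.
    Write x = 10 + 15·t and substitute into x ≡ 13 (mod 21): 15·t ≡ 13 − 10 = 3 (mod 21).
    Divide the congruence (and modulus) by g = 3: 5·t ≡ 1 (mod 7).
    The inverse of 5 mod 7 is 3 (since 5·3 = 15 = 2·7 + 1), so t ≡ 3·1 = 3 ≡ 3 (mod 7).
    Then x = 10 + 15·3 = 55, valid modulo lcm(15, 21) = 105: x ≡ 55 (mod 105).
  Combine with x ≡ 4 (mod 12): gcd(105, 12) = 3; 4 - 55 = -51, which IS divisible by 3, so compatible.
    Write x = 55 + 105·t and substitute into x ≡ 4 (mod 12): 105·t ≡ 4 − 55 = -51 (mod 12).
    Divide the congruence (and modulus) by g = 3: 35·t ≡ -17 (mod 4).
    Reduce coefficients mod 4: 3·t ≡ 3 (mod 4).
    The inverse of 3 mod 4 is 3 (since 3·3 = 9 = 2·4 + 1), so t ≡ 3·3 = 9 ≡ 1 (mod 4).
    Then x = 55 + 105·1 = 160, valid modulo lcm(105, 12) = 420: x ≡ 160 (mod 420).
Verify: 160 mod 15 = 10, 160 mod 21 = 13, 160 mod 12 = 4.

x ≡ 160 (mod 420).


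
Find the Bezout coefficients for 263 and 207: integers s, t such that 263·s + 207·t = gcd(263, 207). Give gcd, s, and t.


Euclidean algorithm on (263, 207) — divide until remainder is 0:
  263 = 1 · 207 + 56
  207 = 3 · 56 + 39
  56 = 1 · 39 + 17
  39 = 2 · 17 + 5
  17 = 3 · 5 + 2
  5 = 2 · 2 + 1
  2 = 2 · 1 + 0
gcd(263, 207) = 1.
Track Bezout coefficients alongside the remainders: start with r₀ = 263 = a·1 + b·0 (s = 1, t = 0) and r₁ = 207 = a·0 + b·1 (s = 0, t = 1); each new remainder r_{k+1} = r_{k-1} − q_k·r_k inherits s_{k+1} = s_{k-1} − q_k·s_k, t_{k+1} = t_{k-1} − q_k·t_k, so r_k = a·s_k + b·t_k at every step:
  q = 1: r = 56, s = 1 − 1·0 = 1, t = 0 − 1·1 = -1  (check: 263·1 + 207·(-1) = 56)
  q = 3: r = 39, s = 0 − 3·1 = -3, t = 1 − 3·(-1) = 4  (check: 263·(-3) + 207·4 = 39)
  q = 1: r = 17, s = 1 − 1·(-3) = 4, t = -1 − 1·4 = -5  (check: 263·4 + 207·(-5) = 17)
  q = 2: r = 5, s = -3 − 2·4 = -11, t = 4 − 2·(-5) = 14  (check: 263·(-11) + 207·14 = 5)
  q = 3: r = 2, s = 4 − 3·(-11) = 37, t = -5 − 3·14 = -47  (check: 263·37 + 207·(-47) = 2)
  q = 2: r = 1, s = -11 − 2·37 = -85, t = 14 − 2·(-47) = 108  (check: 263·(-85) + 207·108 = 1)
The row with r = 1 (the gcd) gives the Bezout coefficients s = -85, t = 108.
Result: 263 · (-85) + 207 · (108) = 1.

gcd(263, 207) = 1; s = -85, t = 108 (check: 263·(-85) + 207·108 = 1).


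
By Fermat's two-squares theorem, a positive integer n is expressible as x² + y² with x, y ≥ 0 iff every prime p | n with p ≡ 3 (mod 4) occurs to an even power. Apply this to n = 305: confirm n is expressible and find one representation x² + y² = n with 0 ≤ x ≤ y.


Step 1: Factor n = 305 = 5 · 61.
Step 2: Check the mod-4 condition on each prime factor: 5 ≡ 1 (mod 4), exponent 1; 61 ≡ 1 (mod 4), exponent 1.
All primes ≡ 3 (mod 4) appear to even exponent (or don't appear), so by the two-squares theorem n IS expressible as a sum of two squares.
Step 3: Build a representation. Here n = 5 · 61 is a product of primes ≡ 1 (mod 4). Each prime p ≡ 1 (mod 4) is itself a sum of two squares; find a² by testing p − a² for a perfect square:
  5: 5 − 1² = 4 = 2² ⇒ 5 = 1² + 2².
  61: 61 − 1² = 60, 61 − 2² = 57, 61 − 3² = 52, 61 − 4² = 45, 61 − 5² = 36 = 6² ⇒ 61 = 5² + 6².
  Combine using the Brahmagupta–Fibonacci identity (a² + b²)(c² + d²) = (ac − bd)² + (ad + bc)² = (ac + bd)² + (ad − bc)²:
  5 · 61 = 305: from (1² + 2²)(5² + 6²), take (1·5 − 2·6, 1·6 + 2·5) = (5 − 12, 6 + 10) = (-7, 16); dropping signs (only squares matter) gives (7, 16); check 7² + 16² = 49 + 256 = 305 ✓.
Step 4: Order so x ≤ y and verify: 7² + 16² = 49 + 256 = 305 = n. ✓

n = 305 = 7² + 16² (one valid representation with x ≤ y).


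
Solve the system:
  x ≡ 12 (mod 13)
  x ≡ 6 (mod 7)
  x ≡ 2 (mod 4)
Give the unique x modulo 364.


Moduli 13, 7, 4 are pairwise coprime; by CRT there is a unique solution modulo M = 13 · 7 · 4 = 364.
Solve pairwise, accumulating the modulus:
  Start with x ≡ 12 (mod 13).
  Combine with x ≡ 6 (mod 7): since gcd(13, 7) = 1, we get a unique residue mod 91.
    Write x = 12 + 13·t and substitute into x ≡ 6 (mod 7): 13·t ≡ 6 − 12 = -6 (mod 7).
    Reduce coefficients mod 7: 6·t ≡ 1 (mod 7).
    The inverse of 6 mod 7 is 6 (since 6·6 = 36 = 5·7 + 1), so t ≡ 6·1 = 6 ≡ 6 (mod 7).
    Then x = 12 + 13·6 = 90, valid modulo lcm(13, 7) = 91: x ≡ 90 (mod 91).
  Combine with x ≡ 2 (mod 4): since gcd(91, 4) = 1, we get a unique residue mod 364.
    Write x = 90 + 91·t and substitute into x ≡ 2 (mod 4): 91·t ≡ 2 − 90 = -88 (mod 4).
    Reduce coefficients mod 4: 3·t ≡ 0 (mod 4).
    The inverse of 3 mod 4 is 3 (since 3·3 = 9 = 2·4 + 1), so t ≡ 3·0 = 0 ≡ 0 (mod 4).
    Then x = 90 + 91·0 = 90, valid modulo lcm(91, 4) = 364: x ≡ 90 (mod 364).
Verify: 90 mod 13 = 12 ✓, 90 mod 7 = 6 ✓, 90 mod 4 = 2 ✓.

x ≡ 90 (mod 364).


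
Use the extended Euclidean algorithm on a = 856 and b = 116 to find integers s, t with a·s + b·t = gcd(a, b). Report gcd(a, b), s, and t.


Euclidean algorithm on (856, 116) — divide until remainder is 0:
  856 = 7 · 116 + 44
  116 = 2 · 44 + 28
  44 = 1 · 28 + 16
  28 = 1 · 16 + 12
  16 = 1 · 12 + 4
  12 = 3 · 4 + 0
gcd(856, 116) = 4.
Track Bezout coefficients alongside the remainders: start with r₀ = 856 = a·1 + b·0 (s = 1, t = 0) and r₁ = 116 = a·0 + b·1 (s = 0, t = 1); each new remainder r_{k+1} = r_{k-1} − q_k·r_k inherits s_{k+1} = s_{k-1} − q_k·s_k, t_{k+1} = t_{k-1} − q_k·t_k, so r_k = a·s_k + b·t_k at every step:
  q = 7: r = 44, s = 1 − 7·0 = 1, t = 0 − 7·1 = -7  (check: 856·1 + 116·(-7) = 44)
  q = 2: r = 28, s = 0 − 2·1 = -2, t = 1 − 2·(-7) = 15  (check: 856·(-2) + 116·15 = 28)
  q = 1: r = 16, s = 1 − 1·(-2) = 3, t = -7 − 1·15 = -22  (check: 856·3 + 116·(-22) = 16)
  q = 1: r = 12, s = -2 − 1·3 = -5, t = 15 − 1·(-22) = 37  (check: 856·(-5) + 116·37 = 12)
  q = 1: r = 4, s = 3 − 1·(-5) = 8, t = -22 − 1·37 = -59  (check: 856·8 + 116·(-59) = 4)
The row with r = 4 (the gcd) gives the Bezout coefficients s = 8, t = -59.
Result: 856 · (8) + 116 · (-59) = 4.

gcd(856, 116) = 4; s = 8, t = -59 (check: 856·8 + 116·(-59) = 4).


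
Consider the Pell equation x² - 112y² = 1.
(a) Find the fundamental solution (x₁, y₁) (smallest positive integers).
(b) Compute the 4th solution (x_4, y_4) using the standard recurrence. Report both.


Step 1: Find the fundamental solution (x₁, y₁) of x² - 112y² = 1.
  Expand √112 as a continued fraction. a₀ = ⌊√112⌋ = 10; iterate m_{k+1} = d_k·a_k − m_k, d_{k+1} = (112 − m_{k+1}²)/d_k, a_{k+1} = ⌊(a₀ + m_{k+1})/d_{k+1}⌋ (starting m₀ = 0, d₀ = 1), with convergents p_k = a_k·p_{k-1} + p_{k-2}, q_k = a_k·q_{k-1} + q_{k-2} (p₋₁ = 1, q₋₁ = 0):
  k = 0: a₀ = 10; p₀/q₀ = 10/1; p₀² − 112·q₀² = 100 − 112 = -12.
  k = 1: m = 10, d = 12, a = ⌊(10 + 10)/12⌋ = 1; p/q = (1·10 + 1)/(1·1 + 0) = 11/1; p² − 112·q² = 121 − 112 = 9.
  k = 2: m = 2, d = 9, a = ⌊(10 + 2)/9⌋ = 1; p/q = (1·11 + 10)/(1·1 + 1) = 21/2; p² − 112·q² = 441 − 448 = -7.
  k = 3: m = 7, d = 7, a = ⌊(10 + 7)/7⌋ = 2; p/q = (2·21 + 11)/(2·2 + 1) = 53/5; p² − 112·q² = 2809 − 2800 = 9.
  k = 4: m = 7, d = 9, a = ⌊(10 + 7)/9⌋ = 1; p/q = (1·53 + 21)/(1·5 + 2) = 74/7; p² − 112·q² = 5476 − 5488 = -12.
  k = 5: m = 2, d = 12, a = ⌊(10 + 2)/12⌋ = 1; p/q = (1·74 + 53)/(1·7 + 5) = 127/12; p² − 112·q² = 16129 − 16128 = 1.
  The first convergent with p² − 112·q² = 1 gives the fundamental solution (x₁, y₁) = (127, 12).
Step 2: Apply the recurrence (x_{n+1}, y_{n+1}) = (x₁x_n + 112y₁y_n, x₁y_n + y₁x_n) repeatedly.
  From (x_1, y_1) = (127, 12): x_2 = 127·127 + 112·12·12 = 32257; y_2 = 127·12 + 12·127 = 3048.
  From (x_2, y_2) = (32257, 3048): x_3 = 127·32257 + 112·12·3048 = 8193151; y_3 = 127·3048 + 12·32257 = 774180.
  From (x_3, y_3) = (8193151, 774180): x_4 = 127·8193151 + 112·12·774180 = 2081028097; y_4 = 127·774180 + 12·8193151 = 196638672.
Step 3: Verify x_4² - 112·y_4² = 4330677940503441409 - 4330677940503441408 = 1 (should be 1). ✓

(x_1, y_1) = (127, 12); (x_4, y_4) = (2081028097, 196638672).


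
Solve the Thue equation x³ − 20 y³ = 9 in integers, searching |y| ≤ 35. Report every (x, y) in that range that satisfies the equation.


The equation is x³ - 20y³ = 9. For fixed y, x³ = 20·y³ + 9, so a solution requires the RHS to be a perfect cube.
Strategy: iterate y from -35 to 35, compute RHS = 20·y³ + 9, and check whether it is a (positive or negative) perfect cube.
Check small values of y:
  y = 0: RHS = 9 is not a perfect cube.
  y = 1: RHS = 29 is not a perfect cube.
  y = -1: RHS = -11 is not a perfect cube.
  y = 2: RHS = 169 is not a perfect cube.
  y = -2: RHS = -151 is not a perfect cube.
  y = 3: RHS = 549 is not a perfect cube.
  y = -3: RHS = -531 is not a perfect cube.
Continuing the search up to |y| = 35 finds no solutions either.
No (x, y) in the scanned range satisfies the equation.

No integer solutions with |y| ≤ 35.


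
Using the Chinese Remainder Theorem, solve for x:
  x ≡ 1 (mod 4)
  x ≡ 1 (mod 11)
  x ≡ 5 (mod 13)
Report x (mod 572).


Moduli 4, 11, 13 are pairwise coprime; by CRT there is a unique solution modulo M = 4 · 11 · 13 = 572.
Solve pairwise, accumulating the modulus:
  Start with x ≡ 1 (mod 4).
  Combine with x ≡ 1 (mod 11): since gcd(4, 11) = 1, we get a unique residue mod 44.
    Write x = 1 + 4·t and substitute into x ≡ 1 (mod 11): 4·t ≡ 1 − 1 = 0 (mod 11).
    The inverse of 4 mod 11 is 3 (since 4·3 = 12 = 1·11 + 1), so t ≡ 3·0 = 0 ≡ 0 (mod 11).
    Then x = 1 + 4·0 = 1, valid modulo lcm(4, 11) = 44: x ≡ 1 (mod 44).
  Combine with x ≡ 5 (mod 13): since gcd(44, 13) = 1, we get a unique residue mod 572.
    Write x = 1 + 44·t and substitute into x ≡ 5 (mod 13): 44·t ≡ 5 − 1 = 4 (mod 13).
    Reduce coefficients mod 13: 5·t ≡ 4 (mod 13).
    The inverse of 5 mod 13 is 8 (since 5·8 = 40 = 3·13 + 1), so t ≡ 8·4 = 32 ≡ 6 (mod 13).
    Then x = 1 + 44·6 = 265, valid modulo lcm(44, 13) = 572: x ≡ 265 (mod 572).
Verify: 265 mod 4 = 1 ✓, 265 mod 11 = 1 ✓, 265 mod 13 = 5 ✓.

x ≡ 265 (mod 572).


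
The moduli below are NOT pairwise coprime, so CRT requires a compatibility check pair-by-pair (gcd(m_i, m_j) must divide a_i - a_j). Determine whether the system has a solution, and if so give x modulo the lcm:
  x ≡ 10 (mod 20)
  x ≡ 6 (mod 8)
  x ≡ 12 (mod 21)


Moduli 20, 8, 21 are not pairwise coprime, so CRT works modulo lcm(m_i) when all pairwise compatibility conditions hold.
Pairwise compatibility: gcd(m_i, m_j) must divide a_i - a_j for every pair.
Merge one congruence at a time:
  Start: x ≡ 10 (mod 20).
  Combine with x ≡ 6 (mod 8): gcd(20, 8) = 4; 6 - 10 = -4, which IS divisible by 4, so compatible.
    Write x = 10 + 20·t and substitute into x ≡ 6 (mod 8): 20·t ≡ 6 − 10 = -4 (mod 8).
    Divide the congruence (and modulus) by g = 4: 5·t ≡ -1 (mod 2).
    Reduce coefficients mod 2: 1·t ≡ 1 (mod 2).
    So t ≡ 1 (mod 2).
    Then x = 10 + 20·1 = 30, valid modulo lcm(20, 8) = 40: x ≡ 30 (mod 40).
  Combine with x ≡ 12 (mod 21): gcd(40, 21) = 1; 12 - 30 = -18, which IS divisible by 1, so compatible.
    Write x = 30 + 40·t and substitute into x ≡ 12 (mod 21): 40·t ≡ 12 − 30 = -18 (mod 21).
    Reduce coefficients mod 21: 19·t ≡ 3 (mod 21).
    The inverse of 19 mod 21 is 10 (since 19·10 = 190 = 9·21 + 1), so t ≡ 10·3 = 30 ≡ 9 (mod 21).
    Then x = 30 + 40·9 = 390, valid modulo lcm(40, 21) = 840: x ≡ 390 (mod 840).
Verify: 390 mod 20 = 10, 390 mod 8 = 6, 390 mod 21 = 12.

x ≡ 390 (mod 840).
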